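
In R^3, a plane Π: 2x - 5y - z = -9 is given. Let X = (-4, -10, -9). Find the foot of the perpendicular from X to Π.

(-8, 0, -7)

Foot = X − λn with λ = (n·X − d)/|n|² = (51 − (-9))/30 = 2.
Foot = (-4, -10, -9) − 2·(2, -5, -1) = (-8, 0, -7).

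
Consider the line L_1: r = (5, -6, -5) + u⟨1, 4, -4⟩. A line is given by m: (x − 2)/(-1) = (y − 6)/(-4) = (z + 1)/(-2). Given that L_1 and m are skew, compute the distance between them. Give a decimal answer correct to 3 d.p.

m has direction (-1, -4, -2) through (2, 6, -1).
Common perpendicular direction n = (1, 4, -4) × (-1, -4, -2) = (-24, 6, 0).
With w = (2, 6, -1) − (5, -6, -5) = (-3, 12, 4), w · n = 144.
Distance = |w · n| / |n| = |144| / √612 ≈ 5.821.

5.821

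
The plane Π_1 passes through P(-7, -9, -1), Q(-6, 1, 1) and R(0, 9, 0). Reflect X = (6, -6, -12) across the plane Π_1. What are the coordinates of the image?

(10, -8, -4)

PQ = (1, 10, 2), PR = (7, 18, 1); a normal to Π_1 is PQ × PR = (-26, 13, -52).
Using P: Π_1 has equation -26x + 13y - 52z = 117.
λ = (n·X − d)/|n|² = (390 − 117)/3549 = 1/13.
Reflection = X − 2λn = (6, -6, -12) − (2/13)·(-26, 13, -52) = (10, -8, -4).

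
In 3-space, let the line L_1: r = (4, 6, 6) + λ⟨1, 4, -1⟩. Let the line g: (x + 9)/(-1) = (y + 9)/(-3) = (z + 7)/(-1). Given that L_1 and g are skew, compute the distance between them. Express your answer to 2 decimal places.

6.53

g has direction (-1, -3, -1) through (-9, -9, -7).
Common perpendicular direction n = (1, 4, -1) × (-1, -3, -1) = (-7, 2, 1).
With w = (-9, -9, -7) − (4, 6, 6) = (-13, -15, -13), w · n = 48.
Distance = |w · n| / |n| = |48| / √54 ≈ 6.53.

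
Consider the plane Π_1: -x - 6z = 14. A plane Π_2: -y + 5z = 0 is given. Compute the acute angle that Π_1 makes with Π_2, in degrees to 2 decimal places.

cos θ = |n₁·n₂| / (|n₁||n₂|) = |-30| / (√37 · √26).
θ = arccos(0.96724) ≈ 14.71°.

14.71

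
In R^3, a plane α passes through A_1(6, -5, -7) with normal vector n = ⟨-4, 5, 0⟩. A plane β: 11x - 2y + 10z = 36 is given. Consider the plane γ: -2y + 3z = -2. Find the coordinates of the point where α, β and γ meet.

α: n·r = n·A_1 gives -4x + 5y = -49.
Solving the 3×3 linear system -4x + 5y = -49, 11x - 2y + 10z = 36, -2y + 3z = -2 (e.g. by elimination or Cramer's rule, determinant = -221) gives (6, -5, -4).

(6, -5, -4)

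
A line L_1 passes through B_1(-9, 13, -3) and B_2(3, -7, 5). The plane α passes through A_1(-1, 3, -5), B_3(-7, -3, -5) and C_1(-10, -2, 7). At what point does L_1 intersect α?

A direction vector for L_1 is B_2 − B_1 = (12, -20, 8).
A_1B_3 = (-6, -6, 0), A_1C_1 = (-9, -5, 12); a normal to α is A_1B_3 × A_1C_1 = (-72, 72, -24).
Using A_1: α has equation -72x + 72y - 24z = 408.
Substitute r = (-9, 13, -3) + t(12, -20, 8) into the plane: 1656 + (-2496)t = 408, so t = 1/2.
Intersection: (-9, 13, -3) + (1/2)·(12, -20, 8) = (-3, 3, 1).

(-3, 3, 1)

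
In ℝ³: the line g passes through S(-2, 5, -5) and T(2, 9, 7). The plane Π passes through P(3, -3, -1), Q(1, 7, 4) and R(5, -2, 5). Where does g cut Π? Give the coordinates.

A direction vector for g is T − S = (4, 4, 12).
PQ = (-2, 10, 5), PR = (2, 1, 6); a normal to Π is PQ × PR = (55, 22, -22).
Using P: Π has equation 55x + 22y - 22z = 121.
Substitute r = (-2, 5, -5) + t(4, 4, 12) into the plane: 110 + 44t = 121, so t = 1/4.
Intersection: (-2, 5, -5) + (1/4)·(4, 4, 12) = (-1, 6, -2).

(-1, 6, -2)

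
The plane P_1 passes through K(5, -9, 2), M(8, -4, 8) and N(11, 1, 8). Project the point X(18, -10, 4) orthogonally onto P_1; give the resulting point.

(8, -4, 4)

KM = (3, 5, 6), KN = (6, 10, 6); a normal to P_1 is KM × KN = (-30, 18, 0).
Using K: P_1 has equation -30x + 18y = -312.
Foot = X − λn with λ = (n·X − d)/|n|² = (-720 − (-312))/1224 = -1/3.
Foot = (18, -10, 4) − (-1/3)·(-30, 18, 0) = (8, -4, 4).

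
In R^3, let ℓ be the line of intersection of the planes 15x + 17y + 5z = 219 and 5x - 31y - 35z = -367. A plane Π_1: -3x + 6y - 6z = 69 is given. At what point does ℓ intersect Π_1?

(1, 12, 0)

Direction of ℓ: (15, 17, 5) × (5, -31, -35) = (-440, 550, -550).
A point on ℓ: solving the two plane equations with x = -15 gives (-15, 32, -20).
Substitute r = (-15, 32, -20) + t(-440, 550, -550) into the plane: 357 + 7920t = 69, so t = -2/55.
Intersection: (-15, 32, -20) + (-2/55)·(-440, 550, -550) = (1, 12, 0).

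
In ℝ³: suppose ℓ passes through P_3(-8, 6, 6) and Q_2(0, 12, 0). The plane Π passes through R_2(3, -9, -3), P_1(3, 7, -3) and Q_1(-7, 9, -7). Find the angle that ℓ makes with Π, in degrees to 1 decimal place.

A direction vector for ℓ is Q_2 − P_3 = (8, 6, -6).
R_2P_1 = (0, 16, 0), R_2Q_1 = (-10, 18, -4); a normal to Π is R_2P_1 × R_2Q_1 = (-64, 0, 160).
Using R_2: Π has equation -64x + 160z = -672.
sin θ = |n·v| / (|n||v|) = |-1472| / (√29696 · √136) = 0.73247.
θ ≈ 47.1°.

47.1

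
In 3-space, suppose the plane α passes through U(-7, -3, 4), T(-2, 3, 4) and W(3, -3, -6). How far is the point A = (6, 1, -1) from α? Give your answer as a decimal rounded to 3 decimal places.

UT = (5, 6, 0), UW = (10, 0, -10); a normal to α is UT × UW = (-60, 50, -60).
Using U: α has equation -60x + 50y - 60z = 30.
n·A − d = (-60)·(6) + (50)·(1) + (-60)·(-1) − 30 = -280; |n| = √9700.
Distance = |-280| / √9700 = 280/√9700 ≈ 2.843.

2.843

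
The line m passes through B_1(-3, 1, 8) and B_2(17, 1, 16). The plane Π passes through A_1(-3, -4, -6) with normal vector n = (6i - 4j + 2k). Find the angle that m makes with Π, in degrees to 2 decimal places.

A direction vector for m is B_2 − B_1 = (20, 0, 8).
Π: n·r = n·A_1 gives 6x - 4y + 2z = -14.
sin θ = |n·v| / (|n||v|) = |136| / (√56 · √464) = 0.84370.
θ ≈ 57.53°.

57.53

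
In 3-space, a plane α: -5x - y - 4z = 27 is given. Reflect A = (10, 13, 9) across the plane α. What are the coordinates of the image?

(-20, 7, -15)

λ = (n·A − d)/|n|² = (-99 − 27)/42 = -3.
Reflection = A − 2λn = (10, 13, 9) − (-6)·(-5, -1, -4) = (-20, 7, -15).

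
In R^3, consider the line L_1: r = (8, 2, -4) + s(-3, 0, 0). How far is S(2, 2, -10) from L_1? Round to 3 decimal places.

Taking (8, 2, -4) on L_1 with direction v = (-3, 0, 0): w = S − (8, 2, -4) = (-6, 0, -6), and w × v = (0, 18, 0).
Distance = |w × v| / |v| = √324 / √9 ≈ 6.000.

6.000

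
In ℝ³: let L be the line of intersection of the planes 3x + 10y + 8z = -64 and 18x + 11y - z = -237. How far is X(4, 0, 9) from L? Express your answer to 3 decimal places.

14.746

Direction of L: (3, 10, 8) × (18, 11, -1) = (-98, 147, -147).
A point on L: solving the two plane equations with x = -10 gives (-10, -5, 2).
Taking (-10, -5, 2) on L with direction v = (-98, 147, -147): w = X − (-10, -5, 2) = (14, 5, 7), and w × v = (-1764, 1372, 2548).
Distance = |w × v| / |v| = √11486384 / √52822 ≈ 14.746.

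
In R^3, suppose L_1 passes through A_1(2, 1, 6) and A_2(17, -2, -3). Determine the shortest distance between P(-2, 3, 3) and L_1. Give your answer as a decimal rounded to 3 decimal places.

A direction vector for L_1 is A_2 − A_1 = (15, -3, -9).
Taking (2, 1, 6) on L_1 with direction v = (15, -3, -9): w = P − (2, 1, 6) = (-4, 2, -3), and w × v = (-27, -81, -18).
Distance = |w × v| / |v| = √7614 / √315 ≈ 4.916.

4.916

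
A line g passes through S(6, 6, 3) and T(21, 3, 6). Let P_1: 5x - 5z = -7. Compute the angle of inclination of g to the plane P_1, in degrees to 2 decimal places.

32.98

A direction vector for g is T − S = (15, -3, 3).
sin θ = |n·v| / (|n||v|) = |60| / (√50 · √243) = 0.54433.
θ ≈ 32.98°.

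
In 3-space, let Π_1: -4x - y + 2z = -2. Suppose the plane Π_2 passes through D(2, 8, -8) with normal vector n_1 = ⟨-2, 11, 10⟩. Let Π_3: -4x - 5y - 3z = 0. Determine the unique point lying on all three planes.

(-1, 2, -2)

Π_2: n_1·r = n_1·D gives -2x + 11y + 10z = 4.
Solving the 3×3 linear system -4x - y + 2z = -2, -2x + 11y + 10z = 4, -4x - 5y - 3z = 0 (e.g. by elimination or Cramer's rule, determinant = 86) gives (-1, 2, -2).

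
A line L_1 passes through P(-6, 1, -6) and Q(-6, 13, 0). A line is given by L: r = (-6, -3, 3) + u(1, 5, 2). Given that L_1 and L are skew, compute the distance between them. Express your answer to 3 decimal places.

A direction vector for L_1 is Q − P = (0, 12, 6).
Common perpendicular direction n = (0, 12, 6) × (1, 5, 2) = (-6, 6, -12).
With w = (-6, -3, 3) − (-6, 1, -6) = (0, -4, 9), w · n = -132.
Distance = |w · n| / |n| = |-132| / √216 ≈ 8.981.

8.981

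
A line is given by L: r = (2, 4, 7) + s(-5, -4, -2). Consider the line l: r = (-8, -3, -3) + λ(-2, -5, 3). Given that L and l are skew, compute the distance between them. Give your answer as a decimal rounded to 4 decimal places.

2.4647

Common perpendicular direction n = (-5, -4, -2) × (-2, -5, 3) = (-22, 19, 17).
With w = (-8, -3, -3) − (2, 4, 7) = (-10, -7, -10), w · n = -83.
Distance = |w · n| / |n| = |-83| / √1134 ≈ 2.4647.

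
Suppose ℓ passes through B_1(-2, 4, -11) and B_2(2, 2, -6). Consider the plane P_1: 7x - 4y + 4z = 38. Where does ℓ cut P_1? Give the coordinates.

(6, 0, -1)

A direction vector for ℓ is B_2 − B_1 = (4, -2, 5).
Substitute r = (-2, 4, -11) + t(4, -2, 5) into the plane: -74 + 56t = 38, so t = 2.
Intersection: (-2, 4, -11) + 2·(4, -2, 5) = (6, 0, -1).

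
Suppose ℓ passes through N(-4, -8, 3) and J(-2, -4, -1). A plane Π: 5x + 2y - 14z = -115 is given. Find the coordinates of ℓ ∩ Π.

(-5, -10, 5)

A direction vector for ℓ is J − N = (2, 4, -4).
Substitute r = (-4, -8, 3) + t(2, 4, -4) into the plane: -78 + 74t = -115, so t = -1/2.
Intersection: (-4, -8, 3) + (-1/2)·(2, 4, -4) = (-5, -10, 5).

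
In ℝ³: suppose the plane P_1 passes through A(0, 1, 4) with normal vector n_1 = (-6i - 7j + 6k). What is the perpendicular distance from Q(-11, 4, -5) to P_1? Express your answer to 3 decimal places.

P_1: n_1·r = n_1·A gives -6x - 7y + 6z = 17.
n·Q − d = (-6)·(-11) + (-7)·(4) + (6)·(-5) − 17 = -9; |n| = √121.
Distance = |-9| / √121 = 9/√121 ≈ 0.818.

0.818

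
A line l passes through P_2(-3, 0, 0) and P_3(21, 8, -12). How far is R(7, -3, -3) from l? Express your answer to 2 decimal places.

A direction vector for l is P_3 − P_2 = (24, 8, -12).
Taking (-3, 0, 0) on l with direction v = (24, 8, -12): w = R − (-3, 0, 0) = (10, -3, -3), and w × v = (60, 48, 152).
Distance = |w × v| / |v| = √29008 / √784 ≈ 6.08.

6.08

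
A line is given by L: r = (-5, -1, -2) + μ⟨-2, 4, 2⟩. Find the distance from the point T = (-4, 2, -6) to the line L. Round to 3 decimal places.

5.083

Taking (-5, -1, -2) on L with direction v = (-2, 4, 2): w = T − (-5, -1, -2) = (1, 3, -4), and w × v = (22, 6, 10).
Distance = |w × v| / |v| = √620 / √24 ≈ 5.083.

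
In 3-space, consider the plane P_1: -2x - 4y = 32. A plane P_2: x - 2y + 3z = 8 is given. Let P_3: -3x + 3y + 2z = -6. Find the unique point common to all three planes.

Solving the 3×3 linear system -2x - 4y = 32, x - 2y + 3z = 8, -3x + 3y + 2z = -6 (e.g. by elimination or Cramer's rule, determinant = 70) gives (-4, -6, 0).

(-4, -6, 0)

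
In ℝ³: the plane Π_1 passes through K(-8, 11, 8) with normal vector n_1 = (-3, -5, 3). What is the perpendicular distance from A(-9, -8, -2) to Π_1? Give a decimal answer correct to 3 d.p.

10.370

Π_1: n_1·r = n_1·K gives -3x - 5y + 3z = -7.
n·A − d = (-3)·(-9) + (-5)·(-8) + (3)·(-2) − (-7) = 68; |n| = √43.
Distance = |68| / √43 = 68/√43 ≈ 10.370.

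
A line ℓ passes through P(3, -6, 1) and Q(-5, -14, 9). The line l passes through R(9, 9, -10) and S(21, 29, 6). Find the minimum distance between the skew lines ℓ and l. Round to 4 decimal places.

A direction vector for ℓ is Q − P = (-8, -8, 8).
A direction vector for l is S − R = (12, 20, 16).
Common perpendicular direction n = (-8, -8, 8) × (12, 20, 16) = (-288, 224, -64).
With w = (9, 9, -10) − (3, -6, 1) = (6, 15, -11), w · n = 2336.
Distance = |w · n| / |n| = |2336| / √137216 ≈ 6.3062.

6.3062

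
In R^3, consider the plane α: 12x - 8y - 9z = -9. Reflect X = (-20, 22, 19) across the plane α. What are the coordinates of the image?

(28, -10, -17)

λ = (n·X − d)/|n|² = (-587 − (-9))/289 = -2.
Reflection = X − 2λn = (-20, 22, 19) − (-4)·(12, -8, -9) = (28, -10, -17).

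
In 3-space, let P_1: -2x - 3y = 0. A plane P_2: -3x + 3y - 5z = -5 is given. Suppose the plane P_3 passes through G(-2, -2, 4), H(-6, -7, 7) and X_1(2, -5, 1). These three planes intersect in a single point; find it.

GH = (-4, -5, 3), GX_1 = (4, -3, -3); a normal to P_3 is GH × GX_1 = (24, 0, 32).
Using G: P_3 has equation 24x + 32z = 80.
Solving the 3×3 linear system -2x - 3y = 0, -3x + 3y - 5z = -5, 24x + 32z = 80 (e.g. by elimination or Cramer's rule, determinant = -120) gives (-6, 4, 7).

(-6, 4, 7)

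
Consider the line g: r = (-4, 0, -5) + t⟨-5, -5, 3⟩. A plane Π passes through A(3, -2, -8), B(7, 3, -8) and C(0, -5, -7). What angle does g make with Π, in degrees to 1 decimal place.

AB = (4, 5, 0), AC = (-3, -3, 1); a normal to Π is AB × AC = (5, -4, 3).
Using A: Π has equation 5x - 4y + 3z = -1.
sin θ = |n·v| / (|n||v|) = |4| / (√50 · √59) = 0.07365.
θ ≈ 4.2°.

4.2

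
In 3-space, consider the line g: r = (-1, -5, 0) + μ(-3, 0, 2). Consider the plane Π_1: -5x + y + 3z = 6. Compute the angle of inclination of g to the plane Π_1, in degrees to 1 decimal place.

79.9

sin θ = |n·v| / (|n||v|) = |21| / (√35 · √13) = 0.98450.
θ ≈ 79.9°.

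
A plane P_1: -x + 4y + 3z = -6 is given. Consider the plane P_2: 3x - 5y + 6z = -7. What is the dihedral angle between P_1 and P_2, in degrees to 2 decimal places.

cos θ = |n₁·n₂| / (|n₁||n₂|) = |-5| / (√26 · √70).
θ = arccos(0.11720) ≈ 83.27°.

83.27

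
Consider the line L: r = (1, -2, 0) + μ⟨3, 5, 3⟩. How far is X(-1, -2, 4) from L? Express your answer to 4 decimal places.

Taking (1, -2, 0) on L with direction v = (3, 5, 3): w = X − (1, -2, 0) = (-2, 0, 4), and w × v = (-20, 18, -10).
Distance = |w × v| / |v| = √824 / √43 ≈ 4.3775.

4.3775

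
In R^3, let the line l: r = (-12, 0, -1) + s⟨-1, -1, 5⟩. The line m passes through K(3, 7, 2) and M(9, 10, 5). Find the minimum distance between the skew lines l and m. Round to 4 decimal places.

A direction vector for m is M − K = (6, 3, 3).
Common perpendicular direction n = (-1, -1, 5) × (6, 3, 3) = (-18, 33, 3).
With w = (3, 7, 2) − (-12, 0, -1) = (15, 7, 3), w · n = -30.
Distance = |w · n| / |n| = |-30| / √1422 ≈ 0.7956.

0.7956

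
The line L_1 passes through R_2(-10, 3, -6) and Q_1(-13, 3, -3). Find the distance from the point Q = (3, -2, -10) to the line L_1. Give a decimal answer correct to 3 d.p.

8.093

A direction vector for L_1 is Q_1 − R_2 = (-3, 0, 3).
Taking (-10, 3, -6) on L_1 with direction v = (-3, 0, 3): w = Q − (-10, 3, -6) = (13, -5, -4), and w × v = (-15, -27, -15).
Distance = |w × v| / |v| = √1179 / √18 ≈ 8.093.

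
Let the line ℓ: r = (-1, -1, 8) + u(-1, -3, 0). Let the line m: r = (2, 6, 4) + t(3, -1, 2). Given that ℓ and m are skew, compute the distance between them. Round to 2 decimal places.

3.72

Common perpendicular direction n = (-1, -3, 0) × (3, -1, 2) = (-6, 2, 10).
With w = (2, 6, 4) − (-1, -1, 8) = (3, 7, -4), w · n = -44.
Distance = |w · n| / |n| = |-44| / √140 ≈ 3.72.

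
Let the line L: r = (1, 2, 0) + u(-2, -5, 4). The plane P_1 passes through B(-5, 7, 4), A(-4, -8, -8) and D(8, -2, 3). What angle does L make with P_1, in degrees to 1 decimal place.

BA = (1, -15, -12), BD = (13, -9, -1); a normal to P_1 is BA × BD = (-93, -155, 186).
Using B: P_1 has equation -93x - 155y + 186z = 124.
sin θ = |n·v| / (|n||v|) = |1705| / (√67270 · √45) = 0.97996.
θ ≈ 78.5°.

78.5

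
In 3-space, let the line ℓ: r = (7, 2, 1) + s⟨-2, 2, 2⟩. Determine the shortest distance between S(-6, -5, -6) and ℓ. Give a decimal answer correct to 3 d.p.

16.330

Taking (7, 2, 1) on ℓ with direction v = (-2, 2, 2): w = S − (7, 2, 1) = (-13, -7, -7), and w × v = (0, 40, -40).
Distance = |w × v| / |v| = √3200 / √12 ≈ 16.330.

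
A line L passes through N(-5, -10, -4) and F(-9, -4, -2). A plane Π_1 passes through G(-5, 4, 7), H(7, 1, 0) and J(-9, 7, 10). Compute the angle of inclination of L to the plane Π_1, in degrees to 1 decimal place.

A direction vector for L is F − N = (-4, 6, 2).
GH = (12, -3, -7), GJ = (-4, 3, 3); a normal to Π_1 is GH × GJ = (12, -8, 24).
Using G: Π_1 has equation 12x - 8y + 24z = 76.
sin θ = |n·v| / (|n||v|) = |-48| / (√784 · √56) = 0.22908.
θ ≈ 13.2°.

13.2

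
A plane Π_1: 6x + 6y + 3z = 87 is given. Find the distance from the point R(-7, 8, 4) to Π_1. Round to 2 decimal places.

7.67

n·R − d = (6)·(-7) + (6)·(8) + (3)·(4) − 87 = -69; |n| = √81.
Distance = |-69| / √81 = 69/√81 ≈ 7.67.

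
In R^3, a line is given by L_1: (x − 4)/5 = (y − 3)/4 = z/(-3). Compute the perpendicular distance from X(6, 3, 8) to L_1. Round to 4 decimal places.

8.0050

L_1 has direction (5, 4, -3) through (4, 3, 0).
Taking (4, 3, 0) on L_1 with direction v = (5, 4, -3): w = X − (4, 3, 0) = (2, 0, 8), and w × v = (-32, 46, 8).
Distance = |w × v| / |v| = √3204 / √50 ≈ 8.0050.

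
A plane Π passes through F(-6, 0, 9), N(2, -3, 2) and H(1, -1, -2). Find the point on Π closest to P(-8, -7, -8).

FN = (8, -3, -7), FH = (7, -1, -11); a normal to Π is FN × FH = (26, 39, 13).
Using F: Π has equation 26x + 39y + 13z = -39.
Foot = P − λn with λ = (n·P − d)/|n|² = (-585 − (-39))/2366 = -3/13.
Foot = (-8, -7, -8) − (-3/13)·(26, 39, 13) = (-2, 2, -5).

(-2, 2, -5)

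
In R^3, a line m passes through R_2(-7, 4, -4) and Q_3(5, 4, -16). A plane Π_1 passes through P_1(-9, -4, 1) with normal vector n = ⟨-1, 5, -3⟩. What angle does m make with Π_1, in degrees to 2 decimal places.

13.83

A direction vector for m is Q_3 − R_2 = (12, 0, -12).
Π_1: n·r = n·P_1 gives -x + 5y - 3z = -14.
sin θ = |n·v| / (|n||v|) = |24| / (√35 · √288) = 0.23905.
θ ≈ 13.83°.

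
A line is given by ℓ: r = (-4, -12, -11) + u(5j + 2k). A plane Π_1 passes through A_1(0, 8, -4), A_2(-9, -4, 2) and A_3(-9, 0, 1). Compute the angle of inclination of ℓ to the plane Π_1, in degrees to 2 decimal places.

33.85

A_1A_2 = (-9, -12, 6), A_1A_3 = (-9, -8, 5); a normal to Π_1 is A_1A_2 × A_1A_3 = (-12, -9, -36).
Using A_1: Π_1 has equation -12x - 9y - 36z = 72.
sin θ = |n·v| / (|n||v|) = |-117| / (√1521 · √29) = 0.55709.
θ ≈ 33.85°.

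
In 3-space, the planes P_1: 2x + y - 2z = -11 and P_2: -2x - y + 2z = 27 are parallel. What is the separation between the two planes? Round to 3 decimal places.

5.333

Rescale P_2 by 1/(-1): 2x + y - 2z = -27. Then distance = |-11 − (-27)| / √9 ≈ 5.333.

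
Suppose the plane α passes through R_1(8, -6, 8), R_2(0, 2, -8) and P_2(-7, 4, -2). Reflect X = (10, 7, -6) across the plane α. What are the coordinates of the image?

(2, -9, -10)

R_1R_2 = (-8, 8, -16), R_1P_2 = (-15, 10, -10); a normal to α is R_1R_2 × R_1P_2 = (80, 160, 40).
Using R_1: α has equation 80x + 160y + 40z = 0.
λ = (n·X − d)/|n|² = (1680 − 0)/33600 = 1/20.
Reflection = X − 2λn = (10, 7, -6) − (1/10)·(80, 160, 40) = (2, -9, -10).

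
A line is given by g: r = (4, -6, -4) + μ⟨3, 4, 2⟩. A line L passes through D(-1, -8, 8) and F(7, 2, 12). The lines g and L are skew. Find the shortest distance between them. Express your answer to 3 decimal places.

2.000

A direction vector for L is F − D = (8, 10, 4).
Common perpendicular direction n = (3, 4, 2) × (8, 10, 4) = (-4, 4, -2).
With w = (-1, -8, 8) − (4, -6, -4) = (-5, -2, 12), w · n = -12.
Distance = |w · n| / |n| = |-12| / √36 ≈ 2.000.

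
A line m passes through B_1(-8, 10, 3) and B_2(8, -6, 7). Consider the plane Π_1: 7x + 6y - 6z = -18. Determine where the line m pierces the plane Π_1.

A direction vector for m is B_2 − B_1 = (16, -16, 4).
Substitute r = (-8, 10, 3) + t(16, -16, 4) into the plane: -14 + (-8)t = -18, so t = 1/2.
Intersection: (-8, 10, 3) + (1/2)·(16, -16, 4) = (0, 2, 5).

(0, 2, 5)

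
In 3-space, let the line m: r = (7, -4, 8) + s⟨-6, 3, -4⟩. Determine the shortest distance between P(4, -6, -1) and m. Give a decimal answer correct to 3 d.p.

Taking (7, -4, 8) on m with direction v = (-6, 3, -4): w = P − (7, -4, 8) = (-3, -2, -9), and w × v = (35, 42, -21).
Distance = |w × v| / |v| = √3430 / √61 ≈ 7.499.

7.499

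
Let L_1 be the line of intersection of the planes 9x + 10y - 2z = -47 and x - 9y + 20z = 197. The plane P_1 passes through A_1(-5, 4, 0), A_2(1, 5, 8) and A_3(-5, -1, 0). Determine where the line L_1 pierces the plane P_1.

Direction of L_1: (9, 10, -2) × (1, -9, 20) = (182, -182, -91).
A point on L_1: solving the two plane equations with x = -7 gives (-7, 4, 12).
A_1A_2 = (6, 1, 8), A_1A_3 = (0, -5, 0); a normal to P_1 is A_1A_2 × A_1A_3 = (40, 0, -30).
Using A_1: P_1 has equation 40x - 30z = -200.
Substitute r = (-7, 4, 12) + t(182, -182, -91) into the plane: -640 + 10010t = -200, so t = 4/91.
Intersection: (-7, 4, 12) + (4/91)·(182, -182, -91) = (1, -4, 8).

(1, -4, 8)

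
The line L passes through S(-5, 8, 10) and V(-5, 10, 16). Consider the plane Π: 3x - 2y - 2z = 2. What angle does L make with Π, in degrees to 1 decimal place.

37.8

A direction vector for L is V − S = (0, 2, 6).
sin θ = |n·v| / (|n||v|) = |-16| / (√17 · √40) = 0.61357.
θ ≈ 37.8°.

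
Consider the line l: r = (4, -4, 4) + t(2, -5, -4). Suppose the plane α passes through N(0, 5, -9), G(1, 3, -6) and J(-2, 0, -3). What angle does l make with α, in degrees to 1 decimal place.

83.7

NG = (1, -2, 3), NJ = (-2, -5, 6); a normal to α is NG × NJ = (3, -12, -9).
Using N: α has equation 3x - 12y - 9z = 21.
sin θ = |n·v| / (|n||v|) = |102| / (√234 · √45) = 0.99400.
θ ≈ 83.7°.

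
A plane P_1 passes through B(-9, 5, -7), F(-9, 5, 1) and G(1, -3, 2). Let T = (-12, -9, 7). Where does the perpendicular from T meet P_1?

(-4, 1, 7)

BF = (0, 0, 8), BG = (10, -8, 9); a normal to P_1 is BF × BG = (64, 80, 0).
Using B: P_1 has equation 64x + 80y = -176.
Foot = T − λn with λ = (n·T − d)/|n|² = (-1488 − (-176))/10496 = -1/8.
Foot = (-12, -9, 7) − (-1/8)·(64, 80, 0) = (-4, 1, 7).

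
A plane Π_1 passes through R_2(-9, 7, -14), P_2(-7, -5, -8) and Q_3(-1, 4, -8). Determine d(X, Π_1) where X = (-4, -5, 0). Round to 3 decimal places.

5.029

R_2P_2 = (2, -12, 6), R_2Q_3 = (8, -3, 6); a normal to Π_1 is R_2P_2 × R_2Q_3 = (-54, 36, 90).
Using R_2: Π_1 has equation -54x + 36y + 90z = -522.
n·X − d = (-54)·(-4) + (36)·(-5) + (90)·(0) − (-522) = 558; |n| = √12312.
Distance = |558| / √12312 = 558/√12312 ≈ 5.029.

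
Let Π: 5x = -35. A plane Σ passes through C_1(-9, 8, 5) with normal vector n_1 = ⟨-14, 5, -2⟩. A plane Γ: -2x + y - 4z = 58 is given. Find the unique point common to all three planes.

(-7, 8, -9)

Σ: n_1·r = n_1·C_1 gives -14x + 5y - 2z = 156.
Solving the 3×3 linear system 5x = -35, -14x + 5y - 2z = 156, -2x + y - 4z = 58 (e.g. by elimination or Cramer's rule, determinant = -90) gives (-7, 8, -9).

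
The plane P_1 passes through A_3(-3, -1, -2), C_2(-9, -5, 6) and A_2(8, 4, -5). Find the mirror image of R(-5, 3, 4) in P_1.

(-1, -7, 2)

A_3C_2 = (-6, -4, 8), A_3A_2 = (11, 5, -3); a normal to P_1 is A_3C_2 × A_3A_2 = (-28, 70, 14).
Using A_3: P_1 has equation -28x + 70y + 14z = -14.
λ = (n·R − d)/|n|² = (406 − (-14))/5880 = 1/14.
Reflection = R − 2λn = (-5, 3, 4) − (1/7)·(-28, 70, 14) = (-1, -7, 2).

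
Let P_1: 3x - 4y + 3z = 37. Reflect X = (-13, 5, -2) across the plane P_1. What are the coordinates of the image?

λ = (n·X − d)/|n|² = (-65 − 37)/34 = -3.
Reflection = X − 2λn = (-13, 5, -2) − (-6)·(3, -4, 3) = (5, -19, 16).

(5, -19, 16)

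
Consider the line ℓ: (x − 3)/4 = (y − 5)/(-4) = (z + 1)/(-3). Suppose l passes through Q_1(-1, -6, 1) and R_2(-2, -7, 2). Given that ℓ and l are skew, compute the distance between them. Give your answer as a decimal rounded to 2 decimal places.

2.15

ℓ has direction (4, -4, -3) through (3, 5, -1).
A direction vector for l is R_2 − Q_1 = (-1, -1, 1).
Common perpendicular direction n = (4, -4, -3) × (-1, -1, 1) = (-7, -1, -8).
With w = (-1, -6, 1) − (3, 5, -1) = (-4, -11, 2), w · n = 23.
Distance = |w · n| / |n| = |23| / √114 ≈ 2.15.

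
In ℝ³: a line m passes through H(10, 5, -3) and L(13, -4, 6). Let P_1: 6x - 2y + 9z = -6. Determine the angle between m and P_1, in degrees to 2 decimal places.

A direction vector for m is L − H = (3, -9, 9).
sin θ = |n·v| / (|n||v|) = |117| / (√121 · √171) = 0.81338.
θ ≈ 54.43°.

54.43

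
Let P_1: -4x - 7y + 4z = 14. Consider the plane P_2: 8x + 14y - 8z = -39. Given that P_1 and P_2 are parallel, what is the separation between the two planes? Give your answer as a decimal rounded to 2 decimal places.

0.61

Rescale P_2 by 1/(-2): -4x - 7y + 4z = 39/2. Then distance = |14 − (39/2)| / √81 ≈ 0.61.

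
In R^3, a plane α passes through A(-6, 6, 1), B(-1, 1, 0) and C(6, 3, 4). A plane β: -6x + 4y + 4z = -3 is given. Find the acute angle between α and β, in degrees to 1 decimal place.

66.8

AB = (5, -5, -1), AC = (12, -3, 3); a normal to α is AB × AC = (-18, -27, 45).
Using A: α has equation -18x - 27y + 45z = -9.
cos θ = |n₁·n₂| / (|n₁||n₂|) = |180| / (√3078 · √68).
θ = arccos(0.39344) ≈ 66.8°.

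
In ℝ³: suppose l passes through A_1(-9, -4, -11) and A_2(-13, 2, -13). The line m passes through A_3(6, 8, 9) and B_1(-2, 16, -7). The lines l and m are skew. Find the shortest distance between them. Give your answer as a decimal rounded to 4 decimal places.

A direction vector for l is A_2 − A_1 = (-4, 6, -2).
A direction vector for m is B_1 − A_3 = (-8, 8, -16).
Common perpendicular direction n = (-4, 6, -2) × (-8, 8, -16) = (-80, -48, 16).
With w = (6, 8, 9) − (-9, -4, -11) = (15, 12, 20), w · n = -1456.
Distance = |w · n| / |n| = |-1456| / √8960 ≈ 15.3818.

15.3818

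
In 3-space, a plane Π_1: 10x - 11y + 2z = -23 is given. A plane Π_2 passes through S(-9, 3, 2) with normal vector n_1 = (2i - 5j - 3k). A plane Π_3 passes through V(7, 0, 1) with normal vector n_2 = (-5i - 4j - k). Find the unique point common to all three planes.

Π_2: n_1·r = n_1·S gives 2x - 5y - 3z = -39.
Π_3: n_2·r = n_2·V gives -5x - 4y - z = -36.
Solving the 3×3 linear system 10x - 11y + 2z = -23, 2x - 5y - 3z = -39, -5x - 4y - z = -36 (e.g. by elimination or Cramer's rule, determinant = -323) gives (2, 5, 6).

(2, 5, 6)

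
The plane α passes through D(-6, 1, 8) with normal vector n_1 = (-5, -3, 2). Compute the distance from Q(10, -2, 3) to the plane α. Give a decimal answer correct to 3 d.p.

13.140

α: n_1·r = n_1·D gives -5x - 3y + 2z = 43.
n·Q − d = (-5)·(10) + (-3)·(-2) + (2)·(3) − 43 = -81; |n| = √38.
Distance = |-81| / √38 = 81/√38 ≈ 13.140.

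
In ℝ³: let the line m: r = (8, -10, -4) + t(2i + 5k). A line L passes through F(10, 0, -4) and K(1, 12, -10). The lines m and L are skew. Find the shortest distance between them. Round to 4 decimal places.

6.2017

A direction vector for L is K − F = (-9, 12, -6).
Common perpendicular direction n = (2, 0, 5) × (-9, 12, -6) = (-60, -33, 24).
With w = (10, 0, -4) − (8, -10, -4) = (2, 10, 0), w · n = -450.
Distance = |w · n| / |n| = |-450| / √5265 ≈ 6.2017.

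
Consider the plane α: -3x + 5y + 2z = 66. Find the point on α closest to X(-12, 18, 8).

Foot = X − λn with λ = (n·X − d)/|n|² = (142 − 66)/38 = 2.
Foot = (-12, 18, 8) − 2·(-3, 5, 2) = (-6, 8, 4).

(-6, 8, 4)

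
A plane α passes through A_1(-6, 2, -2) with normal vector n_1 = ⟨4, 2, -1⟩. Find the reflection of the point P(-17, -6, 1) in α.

(7, 6, -5)

α: n_1·r = n_1·A_1 gives 4x + 2y - z = -18.
λ = (n·P − d)/|n|² = (-81 − (-18))/21 = -3.
Reflection = P − 2λn = (-17, -6, 1) − (-6)·(4, 2, -1) = (7, 6, -5).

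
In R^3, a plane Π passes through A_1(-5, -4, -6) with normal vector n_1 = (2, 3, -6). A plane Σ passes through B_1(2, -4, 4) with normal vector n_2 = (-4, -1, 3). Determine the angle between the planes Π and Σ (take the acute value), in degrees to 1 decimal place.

Π: n_1·r = n_1·A_1 gives 2x + 3y - 6z = 14.
Σ: n_2·r = n_2·B_1 gives -4x - y + 3z = 8.
cos θ = |n₁·n₂| / (|n₁||n₂|) = |-29| / (√49 · √26).
θ = arccos(0.81248) ≈ 35.7°.

35.7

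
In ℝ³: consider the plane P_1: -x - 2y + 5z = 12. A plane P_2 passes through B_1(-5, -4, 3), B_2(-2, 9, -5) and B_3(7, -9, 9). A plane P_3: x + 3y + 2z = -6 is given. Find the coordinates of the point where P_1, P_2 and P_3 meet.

(-5, -1, 1)

B_1B_2 = (3, 13, -8), B_1B_3 = (12, -5, 6); a normal to P_2 is B_1B_2 × B_1B_3 = (38, -114, -171).
Using B_1: P_2 has equation 38x - 114y - 171z = -247.
Solving the 3×3 linear system -x - 2y + 5z = 12, 38x - 114y - 171z = -247, x + 3y + 2z = -6 (e.g. by elimination or Cramer's rule, determinant = 1349) gives (-5, -1, 1).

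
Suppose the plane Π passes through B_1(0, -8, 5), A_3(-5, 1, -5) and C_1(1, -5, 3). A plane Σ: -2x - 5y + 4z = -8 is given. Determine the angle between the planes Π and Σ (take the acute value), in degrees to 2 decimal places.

84.89

B_1A_3 = (-5, 9, -10), B_1C_1 = (1, 3, -2); a normal to Π is B_1A_3 × B_1C_1 = (12, -20, -24).
Using B_1: Π has equation 12x - 20y - 24z = 40.
cos θ = |n₁·n₂| / (|n₁||n₂|) = |-20| / (√1120 · √45).
θ = arccos(0.08909) ≈ 84.89°.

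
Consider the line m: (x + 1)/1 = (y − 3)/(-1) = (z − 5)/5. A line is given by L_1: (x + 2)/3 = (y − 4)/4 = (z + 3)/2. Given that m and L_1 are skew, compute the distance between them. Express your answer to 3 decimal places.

m has direction (1, -1, 5) through (-1, 3, 5).
L_1 has direction (3, 4, 2) through (-2, 4, -3).
Common perpendicular direction n = (1, -1, 5) × (3, 4, 2) = (-22, 13, 7).
With w = (-2, 4, -3) − (-1, 3, 5) = (-1, 1, -8), w · n = -21.
Distance = |w · n| / |n| = |-21| / √702 ≈ 0.793.

0.793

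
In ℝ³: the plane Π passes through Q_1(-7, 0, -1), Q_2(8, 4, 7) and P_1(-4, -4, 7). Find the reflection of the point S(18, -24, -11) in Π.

Q_1Q_2 = (15, 4, 8), Q_1P_1 = (3, -4, 8); a normal to Π is Q_1Q_2 × Q_1P_1 = (64, -96, -72).
Using Q_1: Π has equation 64x - 96y - 72z = -376.
λ = (n·S − d)/|n|² = (4248 − (-376))/18496 = 1/4.
Reflection = S − 2λn = (18, -24, -11) − (1/2)·(64, -96, -72) = (-14, 24, 25).

(-14, 24, 25)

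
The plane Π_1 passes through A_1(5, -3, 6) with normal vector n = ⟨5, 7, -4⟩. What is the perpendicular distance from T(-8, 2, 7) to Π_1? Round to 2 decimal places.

3.58

Π_1: n·r = n·A_1 gives 5x + 7y - 4z = -20.
n·T − d = (5)·(-8) + (7)·(2) + (-4)·(7) − (-20) = -34; |n| = √90.
Distance = |-34| / √90 = 34/√90 ≈ 3.58.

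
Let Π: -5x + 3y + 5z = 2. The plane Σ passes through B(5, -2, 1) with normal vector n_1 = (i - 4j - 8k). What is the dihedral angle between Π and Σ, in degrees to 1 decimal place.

34.5

Σ: n_1·r = n_1·B gives x - 4y - 8z = 5.
cos θ = |n₁·n₂| / (|n₁||n₂|) = |-57| / (√59 · √81).
θ = arccos(0.82453) ≈ 34.5°.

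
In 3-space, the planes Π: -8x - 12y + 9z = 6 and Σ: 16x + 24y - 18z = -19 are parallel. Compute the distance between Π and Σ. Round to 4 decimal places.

Rescale Σ by 1/(-2): -8x - 12y + 9z = 19/2. Then distance = |6 − (19/2)| / √289 ≈ 0.2059.

0.2059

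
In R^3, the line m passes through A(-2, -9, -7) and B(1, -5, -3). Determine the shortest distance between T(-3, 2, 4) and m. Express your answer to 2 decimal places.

8.17

A direction vector for m is B − A = (3, 4, 4).
Taking (-2, -9, -7) on m with direction v = (3, 4, 4): w = T − (-2, -9, -7) = (-1, 11, 11), and w × v = (0, 37, -37).
Distance = |w × v| / |v| = √2738 / √41 ≈ 8.17.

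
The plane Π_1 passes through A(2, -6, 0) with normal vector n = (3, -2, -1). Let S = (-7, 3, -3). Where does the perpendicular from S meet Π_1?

(2, -3, -6)

Π_1: n·r = n·A gives 3x - 2y - z = 18.
Foot = S − λn with λ = (n·S − d)/|n|² = (-24 − 18)/14 = -3.
Foot = (-7, 3, -3) − (-3)·(3, -2, -1) = (2, -3, -6).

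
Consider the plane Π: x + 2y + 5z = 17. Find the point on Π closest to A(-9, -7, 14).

Foot = A − λn with λ = (n·A − d)/|n|² = (47 − 17)/30 = 1.
Foot = (-9, -7, 14) − 1·(1, 2, 5) = (-10, -9, 9).

(-10, -9, 9)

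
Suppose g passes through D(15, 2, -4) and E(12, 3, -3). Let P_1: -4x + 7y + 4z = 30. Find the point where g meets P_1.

A direction vector for g is E − D = (-3, 1, 1).
Substitute r = (15, 2, -4) + t(-3, 1, 1) into the plane: -62 + 23t = 30, so t = 4.
Intersection: (15, 2, -4) + 4·(-3, 1, 1) = (3, 6, 0).

(3, 6, 0)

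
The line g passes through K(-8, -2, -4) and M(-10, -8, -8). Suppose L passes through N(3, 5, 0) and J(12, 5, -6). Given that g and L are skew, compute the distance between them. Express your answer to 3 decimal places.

A direction vector for g is M − K = (-2, -6, -4).
A direction vector for L is J − N = (9, 0, -6).
Common perpendicular direction n = (-2, -6, -4) × (9, 0, -6) = (36, -48, 54).
With w = (3, 5, 0) − (-8, -2, -4) = (11, 7, 4), w · n = 276.
Distance = |w · n| / |n| = |276| / √6516 ≈ 3.419.

3.419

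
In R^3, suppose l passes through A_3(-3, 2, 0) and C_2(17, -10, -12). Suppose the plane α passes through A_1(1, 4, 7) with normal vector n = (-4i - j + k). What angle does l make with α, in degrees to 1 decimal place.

46.0

A direction vector for l is C_2 − A_3 = (20, -12, -12).
α: n·r = n·A_1 gives -4x - y + z = -1.
sin θ = |n·v| / (|n||v|) = |-80| / (√18 · √688) = 0.71889.
θ ≈ 46.0°.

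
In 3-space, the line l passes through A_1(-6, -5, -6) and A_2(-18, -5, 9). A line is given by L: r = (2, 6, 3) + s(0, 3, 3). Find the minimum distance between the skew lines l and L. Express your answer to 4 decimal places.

A direction vector for l is A_2 − A_1 = (-12, 0, 15).
Common perpendicular direction n = (-12, 0, 15) × (0, 3, 3) = (-45, 36, -36).
With w = (2, 6, 3) − (-6, -5, -6) = (8, 11, 9), w · n = -288.
Distance = |w · n| / |n| = |-288| / √4617 ≈ 4.2385.

4.2385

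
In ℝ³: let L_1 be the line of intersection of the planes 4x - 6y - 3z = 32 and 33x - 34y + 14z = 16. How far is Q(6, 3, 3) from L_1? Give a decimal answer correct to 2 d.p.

Direction of L_1: (4, -6, -3) × (33, -34, 14) = (-186, -155, 62).
A point on L_1: solving the two plane equations with x = -4 gives (-4, -6, -4).
Taking (-4, -6, -4) on L_1 with direction v = (-186, -155, 62): w = Q − (-4, -6, -4) = (10, 9, 7), and w × v = (1643, -1922, 124).
Distance = |w × v| / |v| = √6408909 / √62465 ≈ 10.13.

10.13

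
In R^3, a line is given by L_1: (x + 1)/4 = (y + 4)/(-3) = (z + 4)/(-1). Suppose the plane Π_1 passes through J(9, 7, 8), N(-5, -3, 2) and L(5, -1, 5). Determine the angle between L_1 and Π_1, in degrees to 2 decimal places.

L_1 has direction (4, -3, -1) through (-1, -4, -4).
JN = (-14, -10, -6), JL = (-4, -8, -3); a normal to Π_1 is JN × JL = (-18, -18, 72).
Using J: Π_1 has equation -18x - 18y + 72z = 288.
sin θ = |n·v| / (|n||v|) = |-90| / (√5832 · √26) = 0.23113.
θ ≈ 13.36°.

13.36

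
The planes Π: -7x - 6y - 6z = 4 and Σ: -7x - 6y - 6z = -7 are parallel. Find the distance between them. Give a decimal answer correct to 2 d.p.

Same normal n = (-7, -6, -6) with |n| = √121; distance = |4 − (-7)| / |n| = 11/√121 ≈ 1.00.

1.00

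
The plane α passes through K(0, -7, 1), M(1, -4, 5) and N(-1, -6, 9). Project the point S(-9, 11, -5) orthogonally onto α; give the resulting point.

KM = (1, 3, 4), KN = (-1, 1, 8); a normal to α is KM × KN = (20, -12, 4).
Using K: α has equation 20x - 12y + 4z = 88.
Foot = S − λn with λ = (n·S − d)/|n|² = (-332 − 88)/560 = -3/4.
Foot = (-9, 11, -5) − (-3/4)·(20, -12, 4) = (6, 2, -2).

(6, 2, -2)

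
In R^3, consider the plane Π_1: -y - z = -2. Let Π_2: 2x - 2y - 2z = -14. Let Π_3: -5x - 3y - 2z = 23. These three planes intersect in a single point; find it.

Solving the 3×3 linear system -y - z = -2, 2x - 2y - 2z = -14, -5x - 3y - 2z = 23 (e.g. by elimination or Cramer's rule, determinant = 2) gives (-5, -2, 4).

(-5, -2, 4)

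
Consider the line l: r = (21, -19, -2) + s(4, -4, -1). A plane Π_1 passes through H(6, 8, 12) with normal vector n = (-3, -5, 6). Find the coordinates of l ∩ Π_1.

Π_1: n·r = n·H gives -3x - 5y + 6z = 14.
Substitute r = (21, -19, -2) + t(4, -4, -1) into the plane: 20 + 2t = 14, so t = -3.
Intersection: (21, -19, -2) + (-3)·(4, -4, -1) = (9, -7, 1).

(9, -7, 1)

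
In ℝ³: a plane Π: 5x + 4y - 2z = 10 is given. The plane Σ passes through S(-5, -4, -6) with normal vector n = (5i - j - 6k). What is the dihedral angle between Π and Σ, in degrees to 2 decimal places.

51.34

Σ: n·r = n·S gives 5x - y - 6z = 15.
cos θ = |n₁·n₂| / (|n₁||n₂|) = |33| / (√45 · √62).
θ = arccos(0.62476) ≈ 51.34°.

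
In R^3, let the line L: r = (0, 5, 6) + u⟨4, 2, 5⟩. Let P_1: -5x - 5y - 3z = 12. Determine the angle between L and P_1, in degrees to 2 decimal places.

60.85

sin θ = |n·v| / (|n||v|) = |-45| / (√59 · √45) = 0.87333.
θ ≈ 60.85°.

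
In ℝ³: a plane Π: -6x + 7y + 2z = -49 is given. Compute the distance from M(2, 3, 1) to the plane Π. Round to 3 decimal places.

n·M − d = (-6)·(2) + (7)·(3) + (2)·(1) − (-49) = 60; |n| = √89.
Distance = |60| / √89 = 60/√89 ≈ 6.360.

6.360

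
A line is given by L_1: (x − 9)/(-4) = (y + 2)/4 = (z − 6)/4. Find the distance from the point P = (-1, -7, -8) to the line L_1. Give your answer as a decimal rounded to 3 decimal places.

L_1 has direction (-4, 4, 4) through (9, -2, 6).
Taking (9, -2, 6) on L_1 with direction v = (-4, 4, 4): w = P − (9, -2, 6) = (-10, -5, -14), and w × v = (36, 96, -60).
Distance = |w × v| / |v| = √14112 / √48 ≈ 17.146.

17.146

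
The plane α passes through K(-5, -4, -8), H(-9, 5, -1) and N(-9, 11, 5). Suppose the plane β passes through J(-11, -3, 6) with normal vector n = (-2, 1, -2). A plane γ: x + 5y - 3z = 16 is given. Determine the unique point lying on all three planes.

KH = (-4, 9, 7), KN = (-4, 15, 13); a normal to α is KH × KN = (12, 24, -24).
Using K: α has equation 12x + 24y - 24z = 36.
β: n·r = n·J gives -2x + y - 2z = 7.
Solving the 3×3 linear system 12x + 24y - 24z = 36, -2x + y - 2z = 7, x + 5y - 3z = 16 (e.g. by elimination or Cramer's rule, determinant = 156) gives (-3, 5, 2).

(-3, 5, 2)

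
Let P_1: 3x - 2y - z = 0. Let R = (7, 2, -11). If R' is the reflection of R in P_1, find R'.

(-5, 10, -7)

λ = (n·R − d)/|n|² = (28 − 0)/14 = 2.
Reflection = R − 2λn = (7, 2, -11) − 4·(3, -2, -1) = (-5, 10, -7).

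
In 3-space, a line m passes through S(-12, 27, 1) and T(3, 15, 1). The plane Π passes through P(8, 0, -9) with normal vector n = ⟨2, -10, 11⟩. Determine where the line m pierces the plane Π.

(8, 11, 1)

A direction vector for m is T − S = (15, -12, 0).
Π: n·r = n·P gives 2x - 10y + 11z = -83.
Substitute r = (-12, 27, 1) + t(15, -12, 0) into the plane: -283 + 150t = -83, so t = 4/3.
Intersection: (-12, 27, 1) + (4/3)·(15, -12, 0) = (8, 11, 1).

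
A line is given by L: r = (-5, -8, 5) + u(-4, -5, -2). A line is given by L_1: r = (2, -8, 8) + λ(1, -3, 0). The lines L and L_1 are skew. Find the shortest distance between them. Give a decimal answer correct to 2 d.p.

Common perpendicular direction n = (-4, -5, -2) × (1, -3, 0) = (-6, -2, 17).
With w = (2, -8, 8) − (-5, -8, 5) = (7, 0, 3), w · n = 9.
Distance = |w · n| / |n| = |9| / √329 ≈ 0.50.

0.50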